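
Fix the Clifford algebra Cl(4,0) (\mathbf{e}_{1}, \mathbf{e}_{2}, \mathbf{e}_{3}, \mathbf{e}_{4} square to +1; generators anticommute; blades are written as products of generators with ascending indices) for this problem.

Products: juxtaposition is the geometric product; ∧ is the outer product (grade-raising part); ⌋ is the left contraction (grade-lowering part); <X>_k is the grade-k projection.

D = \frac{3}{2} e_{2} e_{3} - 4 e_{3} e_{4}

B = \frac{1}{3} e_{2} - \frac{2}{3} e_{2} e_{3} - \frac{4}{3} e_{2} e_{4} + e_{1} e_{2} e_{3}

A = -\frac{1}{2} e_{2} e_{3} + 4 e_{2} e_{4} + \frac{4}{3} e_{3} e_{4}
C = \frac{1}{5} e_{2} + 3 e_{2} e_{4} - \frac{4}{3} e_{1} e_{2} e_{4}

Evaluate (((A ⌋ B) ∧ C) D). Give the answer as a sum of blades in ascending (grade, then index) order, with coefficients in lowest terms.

step 1: 5 + \frac{1}{2} e_{1}
step 2: e_{2} + \frac{1}{10} e_{1} e_{2} + 15 e_{2} e_{4} - \frac{31}{6} e_{1} e_{2} e_{4}
step 3: \frac{3}{2} e_{3} + \frac{3}{20} e_{1} e_{3} + 60 e_{2} e_{3} + \frac{45}{2} e_{3} e_{4} - \frac{62}{3} e_{1} e_{2} e_{3} - \frac{31}{4} e_{1} e_{3} e_{4} - 4 e_{2} e_{3} e_{4} - \frac{2}{5} e_{1} e_{2} e_{3} e_{4}
Answer: \frac{3}{2} e_{3} + \frac{3}{20} e_{1} e_{3} + 60 e_{2} e_{3} + \frac{45}{2} e_{3} e_{4} - \frac{62}{3} e_{1} e_{2} e_{3} - \frac{31}{4} e_{1} e_{3} e_{4} - 4 e_{2} e_{3} e_{4} - \frac{2}{5} e_{1} e_{2} e_{3} e_{4}


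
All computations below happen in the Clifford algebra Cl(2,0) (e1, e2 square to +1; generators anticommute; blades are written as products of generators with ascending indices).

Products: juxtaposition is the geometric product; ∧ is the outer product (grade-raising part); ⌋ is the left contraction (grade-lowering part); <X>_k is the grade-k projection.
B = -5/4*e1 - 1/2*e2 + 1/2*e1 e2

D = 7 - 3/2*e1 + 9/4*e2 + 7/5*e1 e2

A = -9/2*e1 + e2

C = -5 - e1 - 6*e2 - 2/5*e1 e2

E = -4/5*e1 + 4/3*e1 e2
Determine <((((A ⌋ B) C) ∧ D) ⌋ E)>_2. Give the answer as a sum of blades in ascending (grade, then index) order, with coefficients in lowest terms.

step 1: 41/8 - 1/2*e1 - 9/4*e2
step 2: -93/8 - 141/40*e1 - 193/10*e2 - 13/10*e1 e2
step 3: -651/8 - 579/80*e1 - 25801/160*e2 - 9961/160*e1 e2
step 4: 53279/600 + 33613/120*e1 - 193/20*e2 - 217/2*e1 e2
step 5: -217/2*e1 e2
Answer: -217/2*e1 e2


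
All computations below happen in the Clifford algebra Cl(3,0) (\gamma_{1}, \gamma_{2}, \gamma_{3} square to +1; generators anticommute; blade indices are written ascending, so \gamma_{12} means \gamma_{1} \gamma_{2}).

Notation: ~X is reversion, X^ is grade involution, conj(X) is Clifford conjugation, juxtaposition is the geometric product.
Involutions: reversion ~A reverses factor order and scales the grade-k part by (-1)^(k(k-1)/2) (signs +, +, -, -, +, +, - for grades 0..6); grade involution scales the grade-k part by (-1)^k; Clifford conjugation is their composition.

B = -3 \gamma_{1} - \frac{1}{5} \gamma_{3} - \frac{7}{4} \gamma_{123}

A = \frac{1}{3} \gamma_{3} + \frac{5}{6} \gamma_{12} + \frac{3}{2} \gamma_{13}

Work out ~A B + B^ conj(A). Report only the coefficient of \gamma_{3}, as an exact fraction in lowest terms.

first term: -\frac{1}{15} + \frac{3}{10} \gamma_{1} + \frac{1}{8} \gamma_{2} - \frac{143}{24} \gamma_{3} - \frac{7}{12} \gamma_{12} + \gamma_{13} + \frac{1}{6} \gamma_{123}
second term: -\frac{1}{15} + \frac{3}{10} \gamma_{1} - \frac{41}{8} \gamma_{2} - \frac{73}{24} \gamma_{3} - \frac{7}{12} \gamma_{12} - \gamma_{13} - \frac{1}{6} \gamma_{123}
Answer: -9


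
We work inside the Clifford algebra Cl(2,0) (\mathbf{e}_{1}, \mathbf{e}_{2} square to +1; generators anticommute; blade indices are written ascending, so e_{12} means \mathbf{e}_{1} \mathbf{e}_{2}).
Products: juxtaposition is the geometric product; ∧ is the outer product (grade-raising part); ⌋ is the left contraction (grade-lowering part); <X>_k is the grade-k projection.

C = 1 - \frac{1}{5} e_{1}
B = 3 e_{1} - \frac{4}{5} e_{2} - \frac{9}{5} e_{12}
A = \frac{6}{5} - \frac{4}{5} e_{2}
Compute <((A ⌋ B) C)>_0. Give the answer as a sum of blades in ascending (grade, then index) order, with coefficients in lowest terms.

step 1: \frac{16}{25} + \frac{54}{25} e_{1} - \frac{24}{25} e_{2} - \frac{54}{25} e_{12}
step 2: \frac{26}{125} + \frac{254}{125} e_{1} - \frac{174}{125} e_{2} - \frac{294}{125} e_{12}
step 3: \frac{26}{125}
Answer: \frac{26}{125}


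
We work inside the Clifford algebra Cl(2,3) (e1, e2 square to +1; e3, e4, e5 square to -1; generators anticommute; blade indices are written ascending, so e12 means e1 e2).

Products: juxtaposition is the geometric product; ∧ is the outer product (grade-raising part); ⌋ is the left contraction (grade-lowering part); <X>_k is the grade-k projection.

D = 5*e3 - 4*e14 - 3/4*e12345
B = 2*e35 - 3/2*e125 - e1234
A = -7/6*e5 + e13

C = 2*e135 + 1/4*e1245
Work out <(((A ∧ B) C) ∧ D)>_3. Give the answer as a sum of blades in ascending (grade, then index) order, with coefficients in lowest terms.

step 1: 7/6*e12345
step 2: 7/24*e3 + 7/3*e24
step 3: 7/6*e134 - 35/3*e234
step 4: 7/6*e134 - 35/3*e234
Answer: 7/6*e134 - 35/3*e234


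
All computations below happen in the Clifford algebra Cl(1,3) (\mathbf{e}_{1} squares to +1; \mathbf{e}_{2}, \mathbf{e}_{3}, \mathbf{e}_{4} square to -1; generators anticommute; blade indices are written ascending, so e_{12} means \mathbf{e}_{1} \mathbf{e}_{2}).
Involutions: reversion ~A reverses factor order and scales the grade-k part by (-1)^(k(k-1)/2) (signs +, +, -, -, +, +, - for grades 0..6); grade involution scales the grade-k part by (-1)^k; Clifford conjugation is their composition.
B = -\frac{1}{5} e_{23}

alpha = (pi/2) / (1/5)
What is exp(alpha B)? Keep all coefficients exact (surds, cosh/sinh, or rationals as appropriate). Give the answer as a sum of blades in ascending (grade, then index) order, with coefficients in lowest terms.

B^2 = (-\frac{1}{5})^2*(e_{23})^2 = \frac{1}{25}*(-1) = -\frac{1}{25} (a basis 2-blade squares to minus the product of its generators' squares).
B^2 = -\frac{1}{25} — a negative square means the series sums to a rotation: l = \frac{1}{5}, alpha*l = \frac{\pi}{2}, so exp(alpha B) = cos(\frac{\pi}{2}) + (sin(\frac{\pi}{2})/(\frac{1}{5}))*B = 0 + (5)*B.
Answer: -e_{23}


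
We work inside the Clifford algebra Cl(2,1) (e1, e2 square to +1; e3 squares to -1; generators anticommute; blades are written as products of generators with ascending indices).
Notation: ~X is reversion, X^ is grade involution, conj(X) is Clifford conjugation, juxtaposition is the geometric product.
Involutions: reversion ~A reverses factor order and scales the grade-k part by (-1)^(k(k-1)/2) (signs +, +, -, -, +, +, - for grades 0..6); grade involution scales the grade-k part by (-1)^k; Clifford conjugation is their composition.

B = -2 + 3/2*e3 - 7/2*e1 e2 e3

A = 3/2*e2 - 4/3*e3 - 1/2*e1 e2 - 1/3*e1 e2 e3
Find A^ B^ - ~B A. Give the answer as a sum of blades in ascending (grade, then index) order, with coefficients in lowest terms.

first term: 19/6 + 3*e2 - 11/12*e3 - 19/6*e1 e2 + 21/4*e1 e3 + 9/4*e2 e3 + 1/12*e1 e2 e3
second term: 5/6 - 3*e2 + 53/12*e3 + 37/6*e1 e2 - 21/4*e1 e3 - 9/4*e2 e3 - 1/12*e1 e2 e3
Answer: 7/3 + 6*e2 - 16/3*e3 - 28/3*e1 e2 + 21/2*e1 e3 + 9/2*e2 e3 + 1/6*e1 e2 e3


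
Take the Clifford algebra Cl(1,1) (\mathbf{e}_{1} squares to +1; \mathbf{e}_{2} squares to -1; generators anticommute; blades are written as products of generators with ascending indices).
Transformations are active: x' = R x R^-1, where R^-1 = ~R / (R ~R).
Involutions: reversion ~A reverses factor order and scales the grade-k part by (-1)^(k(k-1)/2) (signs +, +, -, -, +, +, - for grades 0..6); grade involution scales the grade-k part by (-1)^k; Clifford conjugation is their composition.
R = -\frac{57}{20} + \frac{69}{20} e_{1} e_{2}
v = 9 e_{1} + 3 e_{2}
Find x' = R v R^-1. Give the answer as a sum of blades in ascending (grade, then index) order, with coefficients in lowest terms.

~R = -\frac{57}{20} - \frac{69}{20} e_{1} e_{2}, and R ~R = -\frac{189}{50}, so R^-1 = ~R / (-\frac{189}{50}).
R v = -36 e_{1} - \frac{198}{5} e_{2}
Answer: -\frac{443}{7} e_{1} - \frac{439}{7} e_{2}


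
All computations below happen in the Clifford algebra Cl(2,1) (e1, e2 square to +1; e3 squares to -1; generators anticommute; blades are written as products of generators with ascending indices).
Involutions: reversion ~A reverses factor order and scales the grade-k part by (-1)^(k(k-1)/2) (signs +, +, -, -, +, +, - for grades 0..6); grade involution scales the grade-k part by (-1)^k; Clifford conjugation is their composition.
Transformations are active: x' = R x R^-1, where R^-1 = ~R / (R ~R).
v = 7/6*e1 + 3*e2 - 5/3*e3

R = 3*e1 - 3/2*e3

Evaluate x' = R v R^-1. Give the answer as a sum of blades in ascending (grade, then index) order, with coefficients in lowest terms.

~R = 3*e1 - 3/2*e3, and R ~R = 27/4, so R^-1 = ~R / (27/4).
R v = 1 + 9*e1 e2 - 13/4*e1 e3 + 9/2*e2 e3
Answer: -5/18*e1 - 3*e2 + 11/9*e3


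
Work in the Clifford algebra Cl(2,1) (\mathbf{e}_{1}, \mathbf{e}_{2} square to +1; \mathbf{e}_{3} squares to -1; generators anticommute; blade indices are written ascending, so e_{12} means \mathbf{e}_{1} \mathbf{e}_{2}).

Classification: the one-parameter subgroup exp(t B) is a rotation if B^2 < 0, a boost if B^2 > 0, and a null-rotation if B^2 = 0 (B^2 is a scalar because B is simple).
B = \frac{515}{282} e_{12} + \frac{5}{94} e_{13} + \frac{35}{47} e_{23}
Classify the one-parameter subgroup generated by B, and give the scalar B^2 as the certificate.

B^2 term by term: the squares give (\frac{515}{282})^2*(e_{12})^2 + (\frac{5}{94})^2*(e_{13})^2 + (\frac{35}{47})^2*(e_{23})^2 = \frac{265225}{79524}*(-1) + \frac{25}{8836}*(+1) + \frac{1225}{2209}*(+1) = -\frac{25}{9} (each basis 2-blade squares to minus the product of its generators' squares); cross terms between blades sharing an index anticommute and cancel. So B^2 = -\frac{25}{9}.
Answer: rotation, certificate B^2 = -\frac{25}{9}. B^2 = -\frac{25}{9} is basis-independent, so its sign is the whole story.


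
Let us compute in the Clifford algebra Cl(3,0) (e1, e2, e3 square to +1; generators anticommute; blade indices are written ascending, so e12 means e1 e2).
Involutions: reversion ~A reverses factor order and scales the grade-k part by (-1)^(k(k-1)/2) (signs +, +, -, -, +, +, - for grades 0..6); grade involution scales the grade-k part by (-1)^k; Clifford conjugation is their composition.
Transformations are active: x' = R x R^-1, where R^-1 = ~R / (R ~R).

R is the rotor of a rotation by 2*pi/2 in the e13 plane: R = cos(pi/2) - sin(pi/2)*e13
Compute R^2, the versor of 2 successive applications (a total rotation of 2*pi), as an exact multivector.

Half-angle bookkeeping: 2 applications in e13 add up to rotor phase 2*pi/2 = pi, so R^2 = cos(pi) - sin(pi)*e13.
cos(pi) = -1 and sin(pi) = 0, so R^2 = -1. The total rotation 2*pi is 1 full turn, so every vector returns to itself, yet the rotor is -1, on the OTHER sheet of the double cover (an odd number of 2*pi turns).
Answer: -1


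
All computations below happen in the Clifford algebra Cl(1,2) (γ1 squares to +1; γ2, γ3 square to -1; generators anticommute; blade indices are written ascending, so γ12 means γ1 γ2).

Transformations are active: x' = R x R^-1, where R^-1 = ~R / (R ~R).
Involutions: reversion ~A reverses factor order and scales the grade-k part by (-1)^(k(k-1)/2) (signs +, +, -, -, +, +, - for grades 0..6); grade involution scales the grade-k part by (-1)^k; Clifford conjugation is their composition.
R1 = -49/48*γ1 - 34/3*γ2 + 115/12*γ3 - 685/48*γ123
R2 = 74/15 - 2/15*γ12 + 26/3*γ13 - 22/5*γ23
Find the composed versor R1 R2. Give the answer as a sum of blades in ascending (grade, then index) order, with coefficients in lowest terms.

Distribute over the terms of R1 (each basis-blade product reordered to ascending indices, repeated generators contracted through their squares):
(-49/48*γ1) R2 = -1813/360*γ1 + 49/360*γ2 - 637/72*γ3 + 539/120*γ123
(-34/3*γ2) R2 = 68/45*γ1 - 2516/45*γ2 - 748/15*γ3 + 884/9*γ123
(115/12*γ3) R2 = 1495/18*γ1 - 253/6*γ2 + 851/18*γ3 - 23/18*γ123
(-685/48*γ123) R2 = -1507/24*γ1 + 8905/72*γ2 + 137/72*γ3 - 5069/72*γ123
Summing the partial products and collecting blades:
Answer: 3013/180*γ1 + 4633/180*γ2 - 143/15*γ3 + 931/30*γ123


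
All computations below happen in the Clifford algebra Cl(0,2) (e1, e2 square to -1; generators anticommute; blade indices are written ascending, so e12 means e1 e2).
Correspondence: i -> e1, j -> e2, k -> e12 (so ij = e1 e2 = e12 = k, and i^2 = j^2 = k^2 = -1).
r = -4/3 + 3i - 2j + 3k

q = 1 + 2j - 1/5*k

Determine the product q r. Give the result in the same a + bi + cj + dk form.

In blades: q = 1 + 2*e2 - 1/5*e12, r = -4/3 + 3*e1 - 2*e2 + 3*e12.
Distribute q over r term by term (generator squares from the signature, products reordered to ascending indices): (1)*r = -4/3 + 3*e1 - 2*e2 + 3*e12; (2*e2)*r = 4 + 6*e1 - 8/3*e2 - 6*e12; (-1/5*e12)*r = 3/5 - 2/5*e1 - 3/5*e2 + 4/15*e12.
Sum: 49/15 + 43/5*e1 - 79/15*e2 - 41/15*e12; translating back through the correspondence:
Answer: 49/15 + 43/5*i - 79/15*j - 41/15*k


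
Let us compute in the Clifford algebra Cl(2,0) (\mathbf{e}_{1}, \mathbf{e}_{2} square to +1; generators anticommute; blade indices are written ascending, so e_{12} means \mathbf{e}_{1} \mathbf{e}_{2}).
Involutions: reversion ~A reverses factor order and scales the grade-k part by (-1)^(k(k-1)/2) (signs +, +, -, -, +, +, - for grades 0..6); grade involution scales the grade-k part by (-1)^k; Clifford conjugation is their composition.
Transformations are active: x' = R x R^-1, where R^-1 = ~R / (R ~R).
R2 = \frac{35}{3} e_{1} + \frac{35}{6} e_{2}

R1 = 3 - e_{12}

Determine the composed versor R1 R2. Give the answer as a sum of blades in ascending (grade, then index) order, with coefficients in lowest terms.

Distribute over the terms of R1 (each basis-blade product reordered to ascending indices, repeated generators contracted through their squares):
(3) R2 = 35 e_{1} + \frac{35}{2} e_{2}
(-e_{12}) R2 = -\frac{35}{6} e_{1} + \frac{35}{3} e_{2}
Summing the partial products and collecting blades:
Answer: \frac{175}{6} e_{1} + \frac{175}{6} e_{2}


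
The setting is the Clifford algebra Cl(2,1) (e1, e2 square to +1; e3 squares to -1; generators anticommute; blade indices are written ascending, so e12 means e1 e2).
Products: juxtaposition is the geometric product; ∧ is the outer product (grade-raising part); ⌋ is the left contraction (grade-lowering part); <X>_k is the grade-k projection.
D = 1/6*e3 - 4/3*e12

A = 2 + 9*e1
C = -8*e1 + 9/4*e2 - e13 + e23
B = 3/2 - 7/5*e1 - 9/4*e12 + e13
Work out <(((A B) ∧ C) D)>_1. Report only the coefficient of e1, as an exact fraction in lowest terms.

step 1: -48/5 + 107/10*e1 - 81/4*e2 + 9*e3 - 9/2*e12 + 2*e13
step 2: 384/5*e1 - 108/5*e2 - 5517/40*e12 + 408/5*e13 - 597/20*e23 - 281/20*e123
step 3: -1839/10 - 212/5*e1 - 3897/40*e2 - 281/15*e3 + 281/120*e12 - 27*e13 - 562/5*e23 - 1839/80*e123
step 4: -212/5*e1 - 3897/40*e2 - 281/15*e3
Answer: -212/5


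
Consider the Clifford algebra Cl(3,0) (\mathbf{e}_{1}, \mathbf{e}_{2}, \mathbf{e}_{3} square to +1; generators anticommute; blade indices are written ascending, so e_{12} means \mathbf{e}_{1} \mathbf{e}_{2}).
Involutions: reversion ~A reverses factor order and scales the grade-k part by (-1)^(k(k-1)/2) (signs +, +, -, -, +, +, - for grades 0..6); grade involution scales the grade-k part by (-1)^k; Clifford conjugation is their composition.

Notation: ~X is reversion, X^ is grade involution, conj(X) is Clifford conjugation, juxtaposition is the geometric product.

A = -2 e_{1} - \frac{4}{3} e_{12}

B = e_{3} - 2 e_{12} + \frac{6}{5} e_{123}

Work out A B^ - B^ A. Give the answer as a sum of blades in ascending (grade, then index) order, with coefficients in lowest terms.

first term: -\frac{8}{3} + 4 e_{2} - \frac{8}{5} e_{3} + 2 e_{13} + \frac{12}{5} e_{23} + \frac{4}{3} e_{123}
second term: -\frac{8}{3} - 4 e_{2} - \frac{8}{5} e_{3} - 2 e_{13} + \frac{12}{5} e_{23} + \frac{4}{3} e_{123}
Answer: 8 e_{2} + 4 e_{13}


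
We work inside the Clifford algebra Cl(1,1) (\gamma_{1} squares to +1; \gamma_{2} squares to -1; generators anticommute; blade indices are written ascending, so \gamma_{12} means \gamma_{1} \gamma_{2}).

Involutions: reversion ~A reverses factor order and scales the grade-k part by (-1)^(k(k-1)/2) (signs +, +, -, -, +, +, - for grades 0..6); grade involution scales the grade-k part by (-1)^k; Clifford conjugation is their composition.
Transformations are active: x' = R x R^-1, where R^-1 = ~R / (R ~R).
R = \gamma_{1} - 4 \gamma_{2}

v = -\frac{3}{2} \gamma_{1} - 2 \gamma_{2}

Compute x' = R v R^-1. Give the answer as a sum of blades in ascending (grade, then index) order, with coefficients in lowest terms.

~R = \gamma_{1} - 4 \gamma_{2}, and R ~R = -15, so R^-1 = ~R / (-15).
R v = -\frac{19}{2} - 8 \gamma_{12}
Answer: \frac{83}{30} \gamma_{1} - \frac{46}{15} \gamma_{2}


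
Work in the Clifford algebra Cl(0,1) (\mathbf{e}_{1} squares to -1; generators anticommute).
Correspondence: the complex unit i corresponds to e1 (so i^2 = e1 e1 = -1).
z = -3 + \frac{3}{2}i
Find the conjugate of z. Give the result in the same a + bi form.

In blades: z = -3 + \frac{3}{2} e_{1}.
Conjugation here is Clifford conjugation: the scalar is fixed and the grade-1 and grade-2 blades all flip sign, giving -3 - \frac{3}{2} e_{1}; translating back:
Answer: -3 - \frac{3}{2}i


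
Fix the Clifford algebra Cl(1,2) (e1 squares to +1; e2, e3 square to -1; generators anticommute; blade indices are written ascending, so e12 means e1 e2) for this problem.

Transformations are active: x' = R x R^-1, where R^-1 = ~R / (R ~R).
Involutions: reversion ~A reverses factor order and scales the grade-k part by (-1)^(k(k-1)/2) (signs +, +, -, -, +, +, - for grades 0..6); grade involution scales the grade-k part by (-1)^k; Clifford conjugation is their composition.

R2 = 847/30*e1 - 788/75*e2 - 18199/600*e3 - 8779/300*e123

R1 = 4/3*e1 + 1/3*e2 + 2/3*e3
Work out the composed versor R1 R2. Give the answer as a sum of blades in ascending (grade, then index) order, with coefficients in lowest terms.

Distribute over the terms of R1 (each basis-blade product reordered to ascending indices, repeated generators contracted through their squares):
(4/3*e1) R2 = 1694/45 - 3152/225*e12 - 18199/450*e13 - 8779/225*e23
(1/3*e2) R2 = 788/225 - 847/90*e12 - 8779/900*e13 - 18199/1800*e23
(2/3*e3) R2 = 18199/900 + 8779/450*e12 - 847/45*e13 + 1576/225*e23
Summing the partial products and collecting blades:
Answer: 55231/900 - 176/45*e12 - 62117/900*e13 - 75823/1800*e23


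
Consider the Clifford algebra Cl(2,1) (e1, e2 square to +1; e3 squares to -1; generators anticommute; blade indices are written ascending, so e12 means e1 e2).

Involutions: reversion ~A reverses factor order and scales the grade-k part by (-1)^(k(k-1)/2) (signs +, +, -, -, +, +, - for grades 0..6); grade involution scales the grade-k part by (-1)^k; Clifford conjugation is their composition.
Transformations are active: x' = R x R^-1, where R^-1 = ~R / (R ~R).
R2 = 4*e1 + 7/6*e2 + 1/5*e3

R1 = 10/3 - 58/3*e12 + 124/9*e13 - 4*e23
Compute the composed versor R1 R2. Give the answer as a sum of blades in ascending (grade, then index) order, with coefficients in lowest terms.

Distribute over the terms of R2 (each basis-blade product reordered to ascending indices, repeated generators contracted through their squares):
R1 (4*e1) = 40/3*e1 + 232/3*e2 - 496/9*e3 - 16*e123
R1 (7/6*e2) = -203/9*e1 + 35/9*e2 + 14/3*e3 - 434/27*e123
R1 (1/5*e3) = -124/45*e1 + 4/5*e2 + 2/3*e3 - 58/15*e123
Summing the partial products and collecting blades:
Answer: -539/45*e1 + 3691/45*e2 - 448/9*e3 - 4852/135*e123


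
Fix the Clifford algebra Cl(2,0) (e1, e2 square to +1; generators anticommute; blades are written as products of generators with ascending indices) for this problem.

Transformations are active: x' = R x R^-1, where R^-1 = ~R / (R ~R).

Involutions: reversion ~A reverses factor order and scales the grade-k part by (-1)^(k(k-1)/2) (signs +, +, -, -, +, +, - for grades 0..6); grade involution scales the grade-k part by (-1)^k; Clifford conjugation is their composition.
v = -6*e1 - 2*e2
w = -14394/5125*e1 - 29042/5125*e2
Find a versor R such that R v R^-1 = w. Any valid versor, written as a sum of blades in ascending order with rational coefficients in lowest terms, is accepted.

Key observation: q(v) = q(w) = 40 (sandwiches preserve the norm), so R = v + w = -45144/5125*e1 - 39292/5125*e2 works whenever it is invertible — the component of v along it is kept and (v - w)/2 reverses, sending v to w.
Answer: -45144/5125*e1 - 39292/5125*e2


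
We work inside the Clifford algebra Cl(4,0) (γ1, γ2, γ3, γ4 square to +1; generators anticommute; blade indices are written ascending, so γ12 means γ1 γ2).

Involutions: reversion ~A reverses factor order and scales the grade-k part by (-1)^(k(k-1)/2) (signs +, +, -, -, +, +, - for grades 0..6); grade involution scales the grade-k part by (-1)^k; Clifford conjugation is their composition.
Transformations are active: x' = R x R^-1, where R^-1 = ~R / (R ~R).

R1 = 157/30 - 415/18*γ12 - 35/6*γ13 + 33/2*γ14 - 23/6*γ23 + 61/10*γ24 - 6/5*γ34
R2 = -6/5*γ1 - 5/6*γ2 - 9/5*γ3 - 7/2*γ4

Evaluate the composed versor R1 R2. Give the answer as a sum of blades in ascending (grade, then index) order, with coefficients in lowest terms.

Distribute over the terms of R2 (each basis-blade product reordered to ascending indices, repeated generators contracted through their squares):
R1 (-6/5*γ1) = -157/25*γ1 - 83/3*γ2 - 7*γ3 + 99/5*γ4 + 23/5*γ123 - 183/25*γ124 + 36/25*γ134
R1 (-5/6*γ2) = 2075/108*γ1 - 157/36*γ2 - 115/36*γ3 + 61/12*γ4 - 175/36*γ123 + 55/4*γ124 + γ234
R1 (-9/5*γ3) = 21/2*γ1 + 69/10*γ2 - 471/50*γ3 - 54/25*γ4 + 83/2*γ123 + 297/10*γ134 + 549/50*γ234
R1 (-7/2*γ4) = -231/4*γ1 - 427/20*γ2 + 21/5*γ3 - 1099/60*γ4 + 2905/36*γ124 + 245/12*γ134 + 161/12*γ234
Summing the partial products and collecting blades:
Answer: -23164/675*γ1 - 4183/90*γ2 - 13873/900*γ3 + 661/150*γ4 + 7423/180*γ123 + 19603/225*γ124 + 15467/300*γ134 + 7619/300*γ234


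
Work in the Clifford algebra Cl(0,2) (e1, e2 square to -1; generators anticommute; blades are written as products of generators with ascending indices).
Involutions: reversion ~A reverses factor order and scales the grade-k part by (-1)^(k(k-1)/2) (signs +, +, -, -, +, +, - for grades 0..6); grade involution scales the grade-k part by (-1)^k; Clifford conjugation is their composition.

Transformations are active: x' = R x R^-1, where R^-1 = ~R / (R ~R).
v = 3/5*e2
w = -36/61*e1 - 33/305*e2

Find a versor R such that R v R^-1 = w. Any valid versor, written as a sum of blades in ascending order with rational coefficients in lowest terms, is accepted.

R = v + w = -36/61*e1 + 30/61*e2 works: the equal norms (-9/25) guarantee its sandwich swaps v into w.
Answer: -36/61*e1 + 30/61*e2


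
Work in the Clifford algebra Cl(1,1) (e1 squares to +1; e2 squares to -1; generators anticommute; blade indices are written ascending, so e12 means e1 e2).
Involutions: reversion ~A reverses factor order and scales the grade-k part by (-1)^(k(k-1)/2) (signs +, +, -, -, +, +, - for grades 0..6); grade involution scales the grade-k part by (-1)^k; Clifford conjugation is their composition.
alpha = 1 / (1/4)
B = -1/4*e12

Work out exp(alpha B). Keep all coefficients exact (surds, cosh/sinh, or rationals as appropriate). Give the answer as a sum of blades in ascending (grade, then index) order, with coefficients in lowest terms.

B^2 = (-1/4)^2*(e12)^2 = 1/16*(+1) = 1/16 (a basis 2-blade squares to minus the product of its generators' squares).
B^2 = 1/16 — the series telescopes hyperbolically here: l = 1/4, alpha*l = 1, so exp(alpha B) = cosh(1) + (sinh(1)/(1/4))*B = cosh(1) + (4*sinh(1))*B.
Answer: cosh(1) - sinh(1)*e12


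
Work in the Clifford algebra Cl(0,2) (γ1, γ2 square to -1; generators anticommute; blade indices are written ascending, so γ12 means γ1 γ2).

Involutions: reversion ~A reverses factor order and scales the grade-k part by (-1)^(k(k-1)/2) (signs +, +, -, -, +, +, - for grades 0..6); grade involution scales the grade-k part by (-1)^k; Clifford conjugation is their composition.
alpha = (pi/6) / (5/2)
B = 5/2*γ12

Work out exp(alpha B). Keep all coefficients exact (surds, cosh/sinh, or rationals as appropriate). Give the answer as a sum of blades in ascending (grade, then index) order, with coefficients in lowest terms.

B^2 = (5/2)^2*(γ12)^2 = 25/4*(-1) = -25/4 (a basis 2-blade squares to minus the product of its generators' squares).
B^2 = -25/4 — B^2 < 0, so the exponential closes trigonometrically: l = 5/2, alpha*l = pi/6, so exp(alpha B) = cos(pi/6) + (sin(pi/6)/(5/2))*B = sqrt(3)/2 + (1/5)*B.
Answer: sqrt(3)/2 + 1/2*γ12


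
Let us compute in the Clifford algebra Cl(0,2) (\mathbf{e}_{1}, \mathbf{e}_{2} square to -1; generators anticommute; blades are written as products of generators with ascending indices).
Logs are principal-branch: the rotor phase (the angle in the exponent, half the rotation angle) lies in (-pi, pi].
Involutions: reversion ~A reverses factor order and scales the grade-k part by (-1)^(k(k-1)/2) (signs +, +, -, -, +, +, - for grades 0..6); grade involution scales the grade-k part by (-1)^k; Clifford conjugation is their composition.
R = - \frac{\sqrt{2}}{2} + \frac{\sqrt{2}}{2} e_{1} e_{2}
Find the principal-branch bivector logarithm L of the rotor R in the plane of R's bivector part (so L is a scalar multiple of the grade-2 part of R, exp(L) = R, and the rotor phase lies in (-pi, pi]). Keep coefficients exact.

The scalar part of R is - \frac{\sqrt{2}}{2}, which fixes the principal-branch rotor phase; the unit plane is then the bivector part divided by the sine of that phase, and L is that plane scaled by the phase.
Concretely: cos(phase) = - \frac{\sqrt{2}}{2} gives phase = ±\frac{3 \pi}{4}, and since phase/sin(phase) is even the sign is immaterial: L = (phase/sin(phase)) * <R>_2 = (\frac{3 \sqrt{2} \pi}{4}) * <R>_2.
Answer: \frac{3 \pi}{4} e_{1} e_{2}


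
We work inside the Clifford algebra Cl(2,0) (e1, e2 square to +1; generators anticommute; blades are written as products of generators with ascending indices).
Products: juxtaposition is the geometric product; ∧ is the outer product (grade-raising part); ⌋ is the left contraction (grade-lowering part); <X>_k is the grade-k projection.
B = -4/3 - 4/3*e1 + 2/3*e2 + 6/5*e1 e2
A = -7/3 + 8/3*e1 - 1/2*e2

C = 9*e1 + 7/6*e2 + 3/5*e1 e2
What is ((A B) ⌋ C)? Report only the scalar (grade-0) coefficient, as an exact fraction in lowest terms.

step 1: -7/9 + 7/45*e1 + 104/45*e2 - 76/45*e1 e2
step 2: 3449/675 - 629/75*e1 - 1099/1350*e2 - 7/15*e1 e2
Answer: 3449/675


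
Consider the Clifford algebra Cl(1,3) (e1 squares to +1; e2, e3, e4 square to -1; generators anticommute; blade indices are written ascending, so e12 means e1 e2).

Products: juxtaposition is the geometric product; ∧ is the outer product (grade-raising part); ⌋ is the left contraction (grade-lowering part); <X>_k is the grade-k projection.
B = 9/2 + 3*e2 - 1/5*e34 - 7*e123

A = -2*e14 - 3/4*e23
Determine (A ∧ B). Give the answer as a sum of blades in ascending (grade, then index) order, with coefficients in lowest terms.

step 1: -9*e14 - 27/8*e23 + 6*e124
Answer: -9*e14 - 27/8*e23 + 6*e124


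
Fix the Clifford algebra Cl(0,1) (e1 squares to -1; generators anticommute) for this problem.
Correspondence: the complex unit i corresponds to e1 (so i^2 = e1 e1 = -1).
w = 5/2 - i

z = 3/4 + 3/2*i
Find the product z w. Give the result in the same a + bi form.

In blades: z = 3/4 + 3/2*e1, w = 5/2 - e1.
Distribute z over w term by term (generator squares from the signature, products reordered to ascending indices): (3/4)*w = 15/8 - 3/4*e1; (3/2*e1)*w = 3/2 + 15/4*e1.
Sum: 27/8 + 3*e1; translating back through the correspondence:
Answer: 27/8 + 3i


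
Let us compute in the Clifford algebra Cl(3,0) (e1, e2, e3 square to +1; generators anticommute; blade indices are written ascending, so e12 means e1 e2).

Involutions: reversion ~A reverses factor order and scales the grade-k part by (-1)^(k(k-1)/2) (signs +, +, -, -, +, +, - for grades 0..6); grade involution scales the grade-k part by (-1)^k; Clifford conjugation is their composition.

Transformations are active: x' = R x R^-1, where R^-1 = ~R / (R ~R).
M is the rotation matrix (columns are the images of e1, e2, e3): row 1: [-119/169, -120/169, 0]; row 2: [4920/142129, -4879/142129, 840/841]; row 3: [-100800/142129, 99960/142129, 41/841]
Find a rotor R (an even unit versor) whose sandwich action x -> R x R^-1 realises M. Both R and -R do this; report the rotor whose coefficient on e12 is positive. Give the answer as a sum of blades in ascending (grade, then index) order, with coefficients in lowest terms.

Method: write R = a + b12*e12 + b13*e13 + b23*e23 with a^2 + b12^2 + b13^2 + b23^2 = 1 (so R^-1 = ~R). Expanding the columns R e_j ~R gives tr M = 4a^2 - 1 and, from the antisymmetric part, M21 - M12 = -4a*b12, M13 - M31 = 4a*b13, M32 - M23 = -4a*b23.
Here tr M = -98029/142129, so a^2 = (1 + tr M)/4 = 11025/142129 and a = ±105/377. Taking a = 105/377: M21 - M12 = 105840/142129, M13 - M31 = 100800/142129, M32 - M23 = -42000/142129, giving b12 = -252/377, b13 = 240/377, b23 = 100/377, i.e. R = 105/377 - 252/377*e12 + 240/377*e13 + 100/377*e23.
Its e12 coefficient is negative, so report the other preimage -R.
Answer: -105/377 + 252/377*e12 - 240/377*e13 - 100/377*e23. Key observation: the double cover Spin(3) -> SO(3) sends R and -R to the same matrix (trace -98029/142129 here), so the stated sign of the e12 coefficient is what selects one sheet.


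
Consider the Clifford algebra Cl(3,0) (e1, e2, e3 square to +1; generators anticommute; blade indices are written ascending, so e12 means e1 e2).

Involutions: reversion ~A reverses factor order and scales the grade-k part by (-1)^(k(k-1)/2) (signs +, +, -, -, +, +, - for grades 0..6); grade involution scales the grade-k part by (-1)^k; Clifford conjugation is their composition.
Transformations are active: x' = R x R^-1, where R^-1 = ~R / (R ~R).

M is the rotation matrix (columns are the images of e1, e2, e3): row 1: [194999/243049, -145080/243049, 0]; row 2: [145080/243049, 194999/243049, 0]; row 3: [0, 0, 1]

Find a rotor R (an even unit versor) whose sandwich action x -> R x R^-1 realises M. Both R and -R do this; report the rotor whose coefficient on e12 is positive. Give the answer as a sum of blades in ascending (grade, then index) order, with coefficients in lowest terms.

Method: write R = a + b12*e12 + b13*e13 + b23*e23 with a^2 + b12^2 + b13^2 + b23^2 = 1 (so R^-1 = ~R). Expanding the columns R e_j ~R gives tr M = 4a^2 - 1 and, from the antisymmetric part, M21 - M12 = -4a*b12, M13 - M31 = 4a*b13, M32 - M23 = -4a*b23.
Here tr M = 633047/243049, so a^2 = (1 + tr M)/4 = 219024/243049 and a = ±468/493. Taking a = 468/493: M21 - M12 = 290160/243049, M13 - M31 = 0, M32 - M23 = 0, giving b12 = -155/493, b13 = 0, b23 = 0, i.e. R = 468/493 - 155/493*e12.
Its e12 coefficient is negative, so report the other preimage -R.
Answer: -468/493 + 155/493*e12. Why the constraint matters: R and -R act identically through the sandwich — M has trace 633047/243049 either way — so only the sign condition on e12 picks one of the two preimages.


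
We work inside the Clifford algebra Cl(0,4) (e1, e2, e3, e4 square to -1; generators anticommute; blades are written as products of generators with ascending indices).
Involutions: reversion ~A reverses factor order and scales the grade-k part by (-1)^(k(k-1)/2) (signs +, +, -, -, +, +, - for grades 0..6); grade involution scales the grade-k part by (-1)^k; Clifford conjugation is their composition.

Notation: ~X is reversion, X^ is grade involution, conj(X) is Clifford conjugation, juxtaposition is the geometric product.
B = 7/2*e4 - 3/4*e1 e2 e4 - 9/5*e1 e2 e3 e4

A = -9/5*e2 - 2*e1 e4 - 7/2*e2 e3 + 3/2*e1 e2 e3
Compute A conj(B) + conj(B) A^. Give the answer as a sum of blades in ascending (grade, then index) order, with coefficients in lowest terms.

first term: -7*e1 + 3/2*e2 - 27/10*e4 - 99/20*e1 e4 - 18/5*e2 e3 + 63/10*e2 e4 + 9/8*e3 e4 + 1173/200*e1 e3 e4 + 49/4*e2 e3 e4 - 21/4*e1 e2 e3 e4
second term: 7*e1 + 3/2*e2 - 27/10*e4 - 153/20*e1 e4 - 18/5*e2 e3 + 63/10*e2 e4 + 9/8*e3 e4 + 123/200*e1 e3 e4 + 49/4*e2 e3 e4 - 21/4*e1 e2 e3 e4
Answer: 3*e2 - 27/5*e4 - 63/5*e1 e4 - 36/5*e2 e3 + 63/5*e2 e4 + 9/4*e3 e4 + 162/25*e1 e3 e4 + 49/2*e2 e3 e4 - 21/2*e1 e2 e3 e4


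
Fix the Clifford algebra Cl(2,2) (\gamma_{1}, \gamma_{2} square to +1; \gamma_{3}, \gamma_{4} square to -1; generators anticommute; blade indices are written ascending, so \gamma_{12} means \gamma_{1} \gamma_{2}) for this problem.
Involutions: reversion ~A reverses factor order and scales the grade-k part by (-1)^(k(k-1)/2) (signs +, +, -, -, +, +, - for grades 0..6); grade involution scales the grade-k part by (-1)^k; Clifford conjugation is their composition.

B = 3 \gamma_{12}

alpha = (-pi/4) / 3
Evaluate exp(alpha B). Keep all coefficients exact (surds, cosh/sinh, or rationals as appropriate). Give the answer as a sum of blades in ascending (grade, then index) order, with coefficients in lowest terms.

B^2 = (3)^2*(\gamma_{12})^2 = 9*(-1) = -9 (a basis 2-blade squares to minus the product of its generators' squares).
B^2 = -9 — B^2 < 0, so the exponential closes trigonometrically: l = 3, alpha*l = - \frac{\pi}{4}, so exp(alpha B) = cos(- \frac{\pi}{4}) + (sin(- \frac{\pi}{4})/3)*B = \frac{\sqrt{2}}{2} + (- \frac{\sqrt{2}}{6})*B.
Answer: \frac{\sqrt{2}}{2} - \frac{\sqrt{2}}{2} \gamma_{12}


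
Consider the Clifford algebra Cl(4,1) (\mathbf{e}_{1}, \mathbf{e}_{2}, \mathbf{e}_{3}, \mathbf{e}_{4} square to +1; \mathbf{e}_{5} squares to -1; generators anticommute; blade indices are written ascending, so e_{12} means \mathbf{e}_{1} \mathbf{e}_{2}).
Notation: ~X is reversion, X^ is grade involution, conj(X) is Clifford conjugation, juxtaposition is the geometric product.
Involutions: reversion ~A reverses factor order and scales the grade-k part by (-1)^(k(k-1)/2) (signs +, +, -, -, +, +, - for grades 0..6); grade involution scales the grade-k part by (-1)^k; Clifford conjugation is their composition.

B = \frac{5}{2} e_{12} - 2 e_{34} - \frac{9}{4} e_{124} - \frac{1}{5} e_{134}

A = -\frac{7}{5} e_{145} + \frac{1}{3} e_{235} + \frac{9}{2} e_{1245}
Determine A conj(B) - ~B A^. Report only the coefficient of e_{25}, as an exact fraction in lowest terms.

first term: -\frac{81}{8} e_{5} - \frac{63}{20} e_{25} - \frac{7}{25} e_{35} + \frac{45}{4} e_{45} + \frac{109}{30} e_{135} - \frac{9}{10} e_{235} + \frac{25}{6} e_{245} - 9 e_{1235} + \frac{1}{15} e_{1245} - \frac{3}{4} e_{1345}
second term: -\frac{81}{8} e_{5} + \frac{63}{20} e_{25} + \frac{7}{25} e_{35} + \frac{45}{4} e_{45} + \frac{109}{30} e_{135} + \frac{9}{10} e_{235} + \frac{25}{6} e_{245} + 9 e_{1235} + \frac{1}{15} e_{1245} - \frac{3}{4} e_{1345}
Answer: -\frac{63}{10}


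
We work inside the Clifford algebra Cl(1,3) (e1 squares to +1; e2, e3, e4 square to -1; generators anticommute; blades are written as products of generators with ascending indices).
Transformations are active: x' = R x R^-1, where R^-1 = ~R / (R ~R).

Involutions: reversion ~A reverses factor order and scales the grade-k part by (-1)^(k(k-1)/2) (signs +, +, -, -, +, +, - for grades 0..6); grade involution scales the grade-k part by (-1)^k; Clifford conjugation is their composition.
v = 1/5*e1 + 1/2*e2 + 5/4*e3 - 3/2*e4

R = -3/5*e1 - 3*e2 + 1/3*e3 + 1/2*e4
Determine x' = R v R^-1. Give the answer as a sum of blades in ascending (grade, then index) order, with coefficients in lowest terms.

~R = -3/5*e1 - 3*e2 + 1/3*e3 + 1/2*e4, and R ~R = -8101/900, so R^-1 = ~R / (-8101/900).
R v = 257/150 + 3/10*e1 e2 - 49/60*e1 e3 + 4/5*e1 e4 - 47/12*e2 e3 + 17/4*e2 e4 - 9/8*e3 e4
Answer: 1151/40505*e1 + 10403/16202*e2 - 44617/32404*e3 + 21219/16202*e4


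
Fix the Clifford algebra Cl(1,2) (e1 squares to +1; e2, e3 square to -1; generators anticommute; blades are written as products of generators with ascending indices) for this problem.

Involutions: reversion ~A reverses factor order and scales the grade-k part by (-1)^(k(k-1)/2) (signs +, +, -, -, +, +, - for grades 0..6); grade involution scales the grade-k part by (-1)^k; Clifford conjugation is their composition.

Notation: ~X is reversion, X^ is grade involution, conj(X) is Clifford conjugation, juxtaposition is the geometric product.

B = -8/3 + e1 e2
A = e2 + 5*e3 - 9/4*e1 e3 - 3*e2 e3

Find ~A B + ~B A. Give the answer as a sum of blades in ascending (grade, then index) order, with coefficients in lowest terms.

first term: e1 - 8/3*e2 - 40/3*e3 - 3*e1 e3 - 23/4*e2 e3 + 5*e1 e2 e3
second term: e1 - 8/3*e2 - 40/3*e3 + 3*e1 e3 + 23/4*e2 e3 - 5*e1 e2 e3
Answer: 2*e1 - 16/3*e2 - 80/3*e3


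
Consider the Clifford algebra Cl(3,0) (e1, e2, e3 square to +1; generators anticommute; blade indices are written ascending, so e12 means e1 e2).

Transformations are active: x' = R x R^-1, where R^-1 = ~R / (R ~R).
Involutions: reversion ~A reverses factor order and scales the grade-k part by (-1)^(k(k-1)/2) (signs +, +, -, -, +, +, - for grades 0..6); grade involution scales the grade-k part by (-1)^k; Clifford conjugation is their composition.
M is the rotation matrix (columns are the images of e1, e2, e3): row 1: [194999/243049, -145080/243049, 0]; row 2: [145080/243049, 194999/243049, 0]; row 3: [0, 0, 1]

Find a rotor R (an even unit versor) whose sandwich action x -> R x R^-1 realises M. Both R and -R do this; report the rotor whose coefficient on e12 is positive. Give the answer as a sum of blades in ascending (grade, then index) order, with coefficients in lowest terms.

Method: write R = a + b12*e12 + b13*e13 + b23*e23 with a^2 + b12^2 + b13^2 + b23^2 = 1 (so R^-1 = ~R). Expanding the columns R e_j ~R gives tr M = 4a^2 - 1 and, from the antisymmetric part, M21 - M12 = -4a*b12, M13 - M31 = 4a*b13, M32 - M23 = -4a*b23.
Here tr M = 633047/243049, so a^2 = (1 + tr M)/4 = 219024/243049 and a = ±468/493. Taking a = 468/493: M21 - M12 = 290160/243049, M13 - M31 = 0, M32 - M23 = 0, giving b12 = -155/493, b13 = 0, b23 = 0, i.e. R = 468/493 - 155/493*e12.
Its e12 coefficient is negative, so report the other preimage -R.
Answer: -468/493 + 155/493*e12. Recall the cover is two-to-one: with M of trace 633047/243049, both preimages act alike, and the stated e12 sign chooses the sheet.


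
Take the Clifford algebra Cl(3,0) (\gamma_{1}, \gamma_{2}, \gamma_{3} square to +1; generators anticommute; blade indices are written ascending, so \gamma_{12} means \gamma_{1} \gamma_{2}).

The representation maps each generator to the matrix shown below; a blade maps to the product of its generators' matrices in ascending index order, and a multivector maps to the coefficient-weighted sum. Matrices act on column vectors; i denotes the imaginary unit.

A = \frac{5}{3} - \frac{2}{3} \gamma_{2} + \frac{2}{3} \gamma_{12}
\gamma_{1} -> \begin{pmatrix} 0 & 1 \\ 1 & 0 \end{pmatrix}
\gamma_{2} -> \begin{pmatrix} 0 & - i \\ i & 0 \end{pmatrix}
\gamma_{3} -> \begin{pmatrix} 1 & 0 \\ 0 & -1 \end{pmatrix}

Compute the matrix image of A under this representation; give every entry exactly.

Bivector images (products of the table entries): rho(\gamma_{12}) = rho(\gamma_{1})rho(\gamma_{2}) = \begin{pmatrix} i & 0 \\ 0 & - i \end{pmatrix}.
M = (\frac{5}{3})*1 + (-\frac{2}{3})*rho(\gamma_{2}) + (\frac{2}{3})*rho(\gamma_{12}), summed entrywise (1 is the identity matrix):
Answer: \begin{pmatrix} \frac{5}{3} + \frac{2 i}{3} & \frac{2 i}{3} \\ - \frac{2 i}{3} & \frac{5}{3} - \frac{2 i}{3} \end{pmatrix}


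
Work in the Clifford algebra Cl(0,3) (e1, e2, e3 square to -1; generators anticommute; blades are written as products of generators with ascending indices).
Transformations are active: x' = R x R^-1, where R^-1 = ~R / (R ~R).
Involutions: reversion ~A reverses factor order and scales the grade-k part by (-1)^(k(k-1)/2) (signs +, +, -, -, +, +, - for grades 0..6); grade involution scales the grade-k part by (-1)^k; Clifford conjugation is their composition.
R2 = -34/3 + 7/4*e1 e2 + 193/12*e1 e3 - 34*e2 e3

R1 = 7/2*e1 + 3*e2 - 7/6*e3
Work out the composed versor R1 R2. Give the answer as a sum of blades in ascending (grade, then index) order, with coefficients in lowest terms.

Distribute over the terms of R1 (each basis-blade product reordered to ascending indices, repeated generators contracted through their squares):
(7/2*e1) R2 = -119/3*e1 - 49/8*e2 - 1351/24*e3 - 119*e1 e2 e3
(3*e2) R2 = 21/4*e1 - 34*e2 + 102*e3 - 193/4*e1 e2 e3
(-7/6*e3) R2 = -1351/72*e1 + 119/3*e2 + 119/9*e3 - 49/24*e1 e2 e3
Summing the partial products and collecting blades:
Answer: -3829/72*e1 - 11/24*e2 + 4243/72*e3 - 4063/24*e1 e2 e3
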